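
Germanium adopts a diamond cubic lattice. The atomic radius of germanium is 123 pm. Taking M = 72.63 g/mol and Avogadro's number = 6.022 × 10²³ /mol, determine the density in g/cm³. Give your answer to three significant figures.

5.26 g/cm³

In a diamond cubic lattice, nearest neighbors lie along the body diagonal with √3·a = 8r, giving a = 568.1 pm = 5.681 × 10^-8 cm.
With Z = 8, ρ = Z·M/(N_A·a³) = 8 × 72.63 / (6.022 × 10²³ × 1.834 × 10^-22) = 5.262 g/cm³.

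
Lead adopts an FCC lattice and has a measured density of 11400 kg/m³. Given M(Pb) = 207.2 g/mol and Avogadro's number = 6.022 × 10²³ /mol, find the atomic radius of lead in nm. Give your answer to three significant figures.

0.175 nm

For an FCC cell (Z = 4), a³ = Z·M/(N_A·ρ) = 4 × 207.2 / (6.022 × 10²³ × 11.40) = 1.207 × 10^-22 cm³, so a = 4.942 × 10^-8 cm = 0.4942 nm.
Atoms touch along the face diagonal, so √2·a = 4r, so r = 0.3536 × a = 0.175 nm.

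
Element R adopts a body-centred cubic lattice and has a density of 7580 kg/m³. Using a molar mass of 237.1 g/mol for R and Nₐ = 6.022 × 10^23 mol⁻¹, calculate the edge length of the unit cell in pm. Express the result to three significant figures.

470 pm

With Z = 2 atoms per BCC cell, a³ = Z·M/(N_A·ρ) = 2 × 237.1 / (6.022 × 10²³ × 7.580 g/cm³) = 1.039 × 10^-22 cm³.
a = (1.039 × 10^-22)^(1/3) = 4.701 × 10^-8 cm = 470 pm.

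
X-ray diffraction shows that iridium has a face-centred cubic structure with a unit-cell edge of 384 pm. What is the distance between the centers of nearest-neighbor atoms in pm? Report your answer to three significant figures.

In an FCC structure, atoms touch along the face diagonal, so √2·a = 4r; the nearest-neighbor distance equals 2r = 0.7071·a.
d = 0.7071 × 384 = 272 pm.

272 pm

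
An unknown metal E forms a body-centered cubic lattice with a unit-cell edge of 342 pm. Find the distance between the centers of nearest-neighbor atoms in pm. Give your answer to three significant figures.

In a BCC structure, atoms touch along the body diagonal, so √3·a = 4r; the nearest-neighbor distance equals 2r = 0.8660·a.
d = 0.8660 × 342 = 296 pm.

296 pm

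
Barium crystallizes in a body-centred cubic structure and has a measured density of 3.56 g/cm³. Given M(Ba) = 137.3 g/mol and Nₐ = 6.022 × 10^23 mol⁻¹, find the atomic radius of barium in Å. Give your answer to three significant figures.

2.18 Å

For a BCC cell (Z = 2), a³ = Z·M/(N_A·ρ) = 2 × 137.3 / (6.022 × 10²³ × 3.560) = 1.281 × 10^-22 cm³, so a = 5.041 × 10^-8 cm = 5.041 Å.
Atoms touch along the body diagonal, so √3·a = 4r, so r = 0.4330 × a = 2.18 Å.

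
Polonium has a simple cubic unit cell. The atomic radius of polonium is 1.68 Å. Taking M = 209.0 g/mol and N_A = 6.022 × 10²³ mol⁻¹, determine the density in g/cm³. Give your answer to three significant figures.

In a simple cubic lattice, atoms touch along the cell edge, so a = 2r, giving a = 3.360 Å = 3.360 × 10^-8 cm.
With Z = 1, ρ = Z·M/(N_A·a³) = 1 × 209.0 / (6.022 × 10²³ × 3.793 × 10^-23) = 9.149 g/cm³.

9.15 g/cm³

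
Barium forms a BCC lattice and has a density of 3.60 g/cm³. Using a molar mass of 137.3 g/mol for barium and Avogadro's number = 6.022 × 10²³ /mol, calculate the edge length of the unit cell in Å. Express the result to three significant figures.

5.02 Å

With Z = 2 atoms per BCC cell, a³ = Z·M/(N_A·ρ) = 2 × 137.3 / (6.022 × 10²³ × 3.600 g/cm³) = 1.267 × 10^-22 cm³.
a = (1.267 × 10^-22)^(1/3) = 5.022 × 10^-8 cm = 5.02 Å.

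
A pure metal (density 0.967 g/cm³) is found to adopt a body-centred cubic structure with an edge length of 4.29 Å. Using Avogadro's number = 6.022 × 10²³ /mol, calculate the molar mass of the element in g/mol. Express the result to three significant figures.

A BCC cell has Z = 2 atoms; a = 4.290 × 10^-8 cm.
M = ρ·N_A·a³/Z = 0.967 × 6.022 × 10²³ × 7.895 × 10^-23 / 2 = 23.0 g/mol.

23.0 g/mol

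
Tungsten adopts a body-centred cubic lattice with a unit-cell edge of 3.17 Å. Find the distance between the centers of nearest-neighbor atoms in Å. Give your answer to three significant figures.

In a BCC structure, atoms touch along the body diagonal, so √3·a = 4r; the nearest-neighbor distance equals 2r = 0.8660·a.
d = 0.8660 × 3.17 = 2.75 Å.

2.75 Å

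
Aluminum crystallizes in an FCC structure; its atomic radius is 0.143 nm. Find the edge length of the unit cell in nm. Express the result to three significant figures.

In an FCC lattice, atoms touch along the face diagonal, so √2·a = 4r.
a = 4r/√2 = 4 × 0.143 / 1.4142 = 0.404 nm.

0.404 nm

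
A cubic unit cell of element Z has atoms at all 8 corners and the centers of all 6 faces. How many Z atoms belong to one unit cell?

Corner atoms are shared by 8 cells (1/8 each), face atoms by 2 (1/2 each).
Net atoms = 8 × 1/8 + 6 × 1/2 = 1 + 3 = 4.

4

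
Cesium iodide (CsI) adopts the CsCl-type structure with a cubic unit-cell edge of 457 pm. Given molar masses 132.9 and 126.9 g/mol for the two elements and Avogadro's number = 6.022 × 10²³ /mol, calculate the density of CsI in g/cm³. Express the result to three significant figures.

The CsCl-type structure contains Z = 1 formula unit per cell; M(CsI) = 132.9 + 126.9 = 259.8 g/mol.
a³ = (4.570 × 10^-8 cm)³ = 9.544 × 10^-23 cm³.
ρ = 1 × 259.8 / (6.022 × 10²³ × 9.544 × 10^-23) = 4.520 g/cm³.

4.52 g/cm³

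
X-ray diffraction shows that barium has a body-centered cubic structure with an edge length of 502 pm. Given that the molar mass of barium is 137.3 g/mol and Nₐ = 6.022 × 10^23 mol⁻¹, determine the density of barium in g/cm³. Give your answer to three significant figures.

A BCC unit cell contains Z = 2 atoms.
Cell volume: a³ = (502 pm)³ = (5.020 × 10^-8 cm)³ = 1.265 × 10^-22 cm³.
ρ = Z·M/(N_A·a³) = 2 × 137.3 / (6.022 × 10²³ × 1.265 × 10^-22) = 3.605 g/cm³.

3.60 g/cm³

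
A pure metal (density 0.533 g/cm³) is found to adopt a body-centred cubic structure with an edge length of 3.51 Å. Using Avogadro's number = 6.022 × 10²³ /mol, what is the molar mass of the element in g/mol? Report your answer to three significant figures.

A BCC cell has Z = 2 atoms; a = 3.510 × 10^-8 cm.
M = ρ·N_A·a³/Z = 0.533 × 6.022 × 10²³ × 4.324 × 10^-23 / 2 = 6.94 g/mol.

6.94 g/mol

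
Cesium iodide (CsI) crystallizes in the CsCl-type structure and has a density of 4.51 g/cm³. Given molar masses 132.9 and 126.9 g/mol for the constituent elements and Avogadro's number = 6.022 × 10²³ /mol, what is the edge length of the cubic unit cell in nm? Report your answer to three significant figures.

M(CsI) = 259.8 g/mol; Z = 1 formula unit per cell.
a³ = Z·M/(N_A·ρ) = 1 × 259.8 / (6.022 × 10²³ × 4.51) = 9.566 × 10^-23 cm³, so a = 4.573 × 10^-8 cm = 0.457 nm.

0.457 nm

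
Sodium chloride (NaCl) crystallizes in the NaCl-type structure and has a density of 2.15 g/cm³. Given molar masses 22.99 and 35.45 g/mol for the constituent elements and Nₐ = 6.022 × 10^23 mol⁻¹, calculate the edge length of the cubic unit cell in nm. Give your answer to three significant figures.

0.565 nm

M(NaCl) = 58.44 g/mol; Z = 4 formula units per cell.
a³ = Z·M/(N_A·ρ) = 4 × 58.44 / (6.022 × 10²³ × 2.15) = 1.805 × 10^-22 cm³, so a = 5.652 × 10^-8 cm = 0.565 nm.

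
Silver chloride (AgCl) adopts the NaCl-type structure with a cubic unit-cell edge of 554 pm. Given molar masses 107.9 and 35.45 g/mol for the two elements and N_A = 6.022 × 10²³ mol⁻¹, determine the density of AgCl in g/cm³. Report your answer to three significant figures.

The NaCl-type structure contains Z = 4 formula units per cell; M(AgCl) = 107.9 + 35.45 = 143.35 g/mol.
a³ = (5.540 × 10^-8 cm)³ = 1.700 × 10^-22 cm³.
ρ = 4 × 143.35 / (6.022 × 10²³ × 1.700 × 10^-22) = 5.600 g/cm³.

5.60 g/cm³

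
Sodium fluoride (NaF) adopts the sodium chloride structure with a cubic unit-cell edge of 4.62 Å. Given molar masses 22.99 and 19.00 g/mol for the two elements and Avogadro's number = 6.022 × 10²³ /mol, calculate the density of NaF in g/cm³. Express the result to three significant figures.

2.83 g/cm³

The sodium chloride structure contains Z = 4 formula units per cell; M(NaF) = 22.99 + 19.00 = 41.99 g/mol.
a³ = (4.620 × 10^-8 cm)³ = 9.861 × 10^-23 cm³.
ρ = 4 × 41.99 / (6.022 × 10²³ × 9.861 × 10^-23) = 2.828 g/cm³.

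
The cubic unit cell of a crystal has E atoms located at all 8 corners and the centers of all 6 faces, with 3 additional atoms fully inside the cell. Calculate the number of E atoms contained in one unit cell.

7

Corner atoms are shared by 8 cells (1/8 each), face atoms by 2 (1/2 each), interior atoms are unshared.
Net atoms = 8 × 1/8 + 6 × 1/2 + 3 = 1 + 3 + 3 = 7.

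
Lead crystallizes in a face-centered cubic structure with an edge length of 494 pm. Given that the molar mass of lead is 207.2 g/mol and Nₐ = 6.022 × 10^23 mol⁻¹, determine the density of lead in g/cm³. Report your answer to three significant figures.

11.4 g/cm³

An FCC unit cell contains Z = 4 atoms.
Cell volume: a³ = (494 pm)³ = (4.940 × 10^-8 cm)³ = 1.206 × 10^-22 cm³.
ρ = Z·M/(N_A·a³) = 4 × 207.2 / (6.022 × 10²³ × 1.206 × 10^-22) = 11.42 g/cm³.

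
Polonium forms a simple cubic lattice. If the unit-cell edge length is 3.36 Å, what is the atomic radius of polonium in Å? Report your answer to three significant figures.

1.68 Å

In a simple cubic lattice, atoms touch along the cell edge, so a = 2r.
r = a/2 = 3.36/2 = 1.68 Å.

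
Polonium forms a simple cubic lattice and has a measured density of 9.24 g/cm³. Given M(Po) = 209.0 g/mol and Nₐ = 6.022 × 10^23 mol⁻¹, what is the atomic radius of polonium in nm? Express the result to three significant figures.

0.167 nm

For a simple cubic cell (Z = 1), a³ = Z·M/(N_A·ρ) = 1 × 209.0 / (6.022 × 10²³ × 9.240) = 3.756 × 10^-23 cm³, so a = 3.349 × 10^-8 cm = 0.3349 nm.
Atoms touch along the cell edge, so a = 2r, so r = 0.5000 × a = 0.167 nm.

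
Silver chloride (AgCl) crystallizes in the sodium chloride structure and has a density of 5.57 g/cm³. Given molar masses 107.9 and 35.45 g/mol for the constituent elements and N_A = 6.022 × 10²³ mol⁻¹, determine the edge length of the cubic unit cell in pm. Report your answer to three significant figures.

555 pm

M(AgCl) = 143.35 g/mol; Z = 4 formula units per cell.
a³ = Z·M/(N_A·ρ) = 4 × 143.35 / (6.022 × 10²³ × 5.57) = 1.709 × 10^-22 cm³, so a = 5.550 × 10^-8 cm = 555 pm.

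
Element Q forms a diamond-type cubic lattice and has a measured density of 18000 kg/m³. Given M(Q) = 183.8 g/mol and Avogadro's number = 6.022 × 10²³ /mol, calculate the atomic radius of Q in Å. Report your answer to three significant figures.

For a diamond cubic cell (Z = 8), a³ = Z·M/(N_A·ρ) = 8 × 183.8 / (6.022 × 10²³ × 18.00) = 1.357 × 10^-22 cm³, so a = 5.138 × 10^-8 cm = 5.138 Å.
Nearest neighbors lie along the body diagonal with √3·a = 8r, so r = 0.2165 × a = 1.11 Å.

1.11 Å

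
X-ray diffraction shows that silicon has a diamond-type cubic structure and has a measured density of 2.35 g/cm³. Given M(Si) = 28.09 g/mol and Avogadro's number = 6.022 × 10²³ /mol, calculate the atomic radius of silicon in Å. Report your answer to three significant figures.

1.17 Å

For a diamond cubic cell (Z = 8), a³ = Z·M/(N_A·ρ) = 8 × 28.09 / (6.022 × 10²³ × 2.350) = 1.588 × 10^-22 cm³, so a = 5.415 × 10^-8 cm = 5.415 Å.
Nearest neighbors lie along the body diagonal with √3·a = 8r, so r = 0.2165 × a = 1.17 Å.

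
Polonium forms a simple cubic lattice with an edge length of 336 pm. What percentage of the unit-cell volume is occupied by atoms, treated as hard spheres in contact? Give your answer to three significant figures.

In a simple cubic lattice atoms touch along the cell edge, so a = 2r, so r = 0.5000a = 168.0 pm.
Packing fraction = Z·(4/3)πr³ / a³ = 1 × (4/3)π × (168.0)³ / (336)³ = 0.5236 = 52.4%.

52.4%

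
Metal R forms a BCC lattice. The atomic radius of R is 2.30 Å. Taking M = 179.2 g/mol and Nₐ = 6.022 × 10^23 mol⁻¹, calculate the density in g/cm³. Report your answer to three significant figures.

3.97 g/cm³

In a BCC lattice, atoms touch along the body diagonal, so √3·a = 4r, giving a = 5.312 Å = 5.312 × 10^-8 cm.
With Z = 2, ρ = Z·M/(N_A·a³) = 2 × 179.2 / (6.022 × 10²³ × 1.499 × 10^-22) = 3.971 g/cm³.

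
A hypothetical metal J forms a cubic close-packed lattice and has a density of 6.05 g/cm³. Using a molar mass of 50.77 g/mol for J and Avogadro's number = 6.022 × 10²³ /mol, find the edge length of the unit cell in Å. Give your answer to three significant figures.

3.82 Å

With Z = 4 atoms per FCC cell, a³ = Z·M/(N_A·ρ) = 4 × 50.77 / (6.022 × 10²³ × 6.050 g/cm³) = 5.574 × 10^-23 cm³.
a = (5.574 × 10^-23)^(1/3) = 3.820 × 10^-8 cm = 3.82 Å.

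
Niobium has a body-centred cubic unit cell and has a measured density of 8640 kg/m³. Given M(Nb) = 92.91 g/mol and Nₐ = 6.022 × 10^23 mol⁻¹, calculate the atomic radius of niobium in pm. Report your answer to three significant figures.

For a BCC cell (Z = 2), a³ = Z·M/(N_A·ρ) = 2 × 92.91 / (6.022 × 10²³ × 8.640) = 3.571 × 10^-23 cm³, so a = 3.293 × 10^-8 cm = 329.3 pm.
Atoms touch along the body diagonal, so √3·a = 4r, so r = 0.4330 × a = 143 pm.

143 pm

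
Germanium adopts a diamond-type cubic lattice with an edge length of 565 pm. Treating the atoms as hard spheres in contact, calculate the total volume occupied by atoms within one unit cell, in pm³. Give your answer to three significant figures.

In a diamond cubic lattice nearest neighbors lie along the body diagonal with √3·a = 8r, so r = 0.2165a = 122.3 pm.
V_atoms = Z × (4/3)πr³ = 8 × (4/3)π × (122.3)³ = 6.13 × 10^7 pm³.

6.13 × 10^7 pm³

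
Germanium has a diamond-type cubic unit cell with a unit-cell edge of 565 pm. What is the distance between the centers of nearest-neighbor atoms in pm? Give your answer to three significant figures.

245 pm

In a diamond cubic structure, nearest neighbors lie along the body diagonal with √3·a = 8r; the nearest-neighbor distance equals 2r = 0.4330·a.
d = 0.4330 × 565 = 245 pm.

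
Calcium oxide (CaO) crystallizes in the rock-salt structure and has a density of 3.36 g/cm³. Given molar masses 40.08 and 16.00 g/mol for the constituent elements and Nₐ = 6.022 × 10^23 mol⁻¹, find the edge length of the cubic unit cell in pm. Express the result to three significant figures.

480 pm

M(CaO) = 56.08 g/mol; Z = 4 formula units per cell.
a³ = Z·M/(N_A·ρ) = 4 × 56.08 / (6.022 × 10²³ × 3.36) = 1.109 × 10^-22 cm³, so a = 4.804 × 10^-8 cm = 480 pm.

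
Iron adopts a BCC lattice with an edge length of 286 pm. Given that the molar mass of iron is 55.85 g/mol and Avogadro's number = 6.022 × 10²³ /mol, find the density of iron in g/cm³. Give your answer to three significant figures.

A BCC unit cell contains Z = 2 atoms.
Cell volume: a³ = (286 pm)³ = (2.860 × 10^-8 cm)³ = 2.339 × 10^-23 cm³.
ρ = Z·M/(N_A·a³) = 2 × 55.85 / (6.022 × 10²³ × 2.339 × 10^-23) = 7.929 g/cm³.

7.93 g/cm³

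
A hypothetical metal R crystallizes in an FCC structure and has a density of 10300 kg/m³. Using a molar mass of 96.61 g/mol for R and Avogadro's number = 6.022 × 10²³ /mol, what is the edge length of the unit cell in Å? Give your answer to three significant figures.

With Z = 4 atoms per FCC cell, a³ = Z·M/(N_A·ρ) = 4 × 96.61 / (6.022 × 10²³ × 10.30 g/cm³) = 6.230 × 10^-23 cm³.
a = (6.230 × 10^-23)^(1/3) = 3.964 × 10^-8 cm = 3.96 Å.

3.96 Å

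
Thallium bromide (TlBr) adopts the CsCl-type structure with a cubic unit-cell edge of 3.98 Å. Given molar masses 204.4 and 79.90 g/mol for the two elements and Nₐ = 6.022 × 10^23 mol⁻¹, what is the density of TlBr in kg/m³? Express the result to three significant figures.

The CsCl-type structure contains Z = 1 formula unit per cell; M(TlBr) = 204.4 + 79.90 = 284.3 g/mol.
a³ = (3.980 × 10^-8 cm)³ = 6.304 × 10^-23 cm³.
ρ = 1 × 284.3 / (6.022 × 10²³ × 6.304 × 10^-23) = 7.488 g/cm³ = 7490 kg/m³.

7490 kg/m³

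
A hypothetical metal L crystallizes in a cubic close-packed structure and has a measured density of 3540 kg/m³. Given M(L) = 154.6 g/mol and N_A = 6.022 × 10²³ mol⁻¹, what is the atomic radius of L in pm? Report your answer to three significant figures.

For an FCC cell (Z = 4), a³ = Z·M/(N_A·ρ) = 4 × 154.6 / (6.022 × 10²³ × 3.540) = 2.901 × 10^-22 cm³, so a = 6.620 × 10^-8 cm = 662.0 pm.
Atoms touch along the face diagonal, so √2·a = 4r, so r = 0.3536 × a = 234 pm.

234 pm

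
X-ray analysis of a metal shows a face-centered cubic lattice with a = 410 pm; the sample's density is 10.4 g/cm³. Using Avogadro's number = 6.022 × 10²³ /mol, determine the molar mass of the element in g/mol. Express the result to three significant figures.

An FCC cell has Z = 4 atoms; a = 4.100 × 10^-8 cm.
M = ρ·N_A·a³/Z = 10.4 × 6.022 × 10²³ × 6.892 × 10^-23 / 4 = 108 g/mol.

108 g/mol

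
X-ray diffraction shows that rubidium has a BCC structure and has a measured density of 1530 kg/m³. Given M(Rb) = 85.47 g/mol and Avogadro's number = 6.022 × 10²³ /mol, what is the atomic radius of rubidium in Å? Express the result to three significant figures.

2.47 Å

For a BCC cell (Z = 2), a³ = Z·M/(N_A·ρ) = 2 × 85.47 / (6.022 × 10²³ × 1.530) = 1.855 × 10^-22 cm³, so a = 5.703 × 10^-8 cm = 5.703 Å.
Atoms touch along the body diagonal, so √3·a = 4r, so r = 0.4330 × a = 2.47 Å.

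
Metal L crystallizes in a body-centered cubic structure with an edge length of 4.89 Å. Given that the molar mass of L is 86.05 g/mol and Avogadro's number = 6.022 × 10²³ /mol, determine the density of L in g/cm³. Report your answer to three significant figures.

2.44 g/cm³

A BCC unit cell contains Z = 2 atoms.
Cell volume: a³ = (4.89 Å)³ = (4.890 × 10^-8 cm)³ = 1.169 × 10^-22 cm³.
ρ = Z·M/(N_A·a³) = 2 × 86.05 / (6.022 × 10²³ × 1.169 × 10^-22) = 2.444 g/cm³.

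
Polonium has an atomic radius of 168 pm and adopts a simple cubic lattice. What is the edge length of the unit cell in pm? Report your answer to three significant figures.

336 pm

In a simple cubic lattice, atoms touch along the cell edge, so a = 2r.
a = 2r = 2 × 168 = 336 pm.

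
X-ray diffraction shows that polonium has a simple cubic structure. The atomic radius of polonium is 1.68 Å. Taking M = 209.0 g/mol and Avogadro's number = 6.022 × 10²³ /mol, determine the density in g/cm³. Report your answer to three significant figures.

In a simple cubic lattice, atoms touch along the cell edge, so a = 2r, giving a = 3.360 Å = 3.360 × 10^-8 cm.
With Z = 1, ρ = Z·M/(N_A·a³) = 1 × 209.0 / (6.022 × 10²³ × 3.793 × 10^-23) = 9.149 g/cm³.

9.15 g/cm³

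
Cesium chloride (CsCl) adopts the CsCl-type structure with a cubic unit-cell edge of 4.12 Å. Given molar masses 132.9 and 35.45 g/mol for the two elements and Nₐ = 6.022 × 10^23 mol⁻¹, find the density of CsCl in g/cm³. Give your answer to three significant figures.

The CsCl-type structure contains Z = 1 formula unit per cell; M(CsCl) = 132.9 + 35.45 = 168.35 g/mol.
a³ = (4.120 × 10^-8 cm)³ = 6.993 × 10^-23 cm³.
ρ = 1 × 168.35 / (6.022 × 10²³ × 6.993 × 10^-23) = 3.997 g/cm³.

4.00 g/cm³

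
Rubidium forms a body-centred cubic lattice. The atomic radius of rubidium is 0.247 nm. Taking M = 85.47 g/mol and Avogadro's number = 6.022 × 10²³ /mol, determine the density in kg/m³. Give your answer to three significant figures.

1530 kg/m³

In a BCC lattice, atoms touch along the body diagonal, so √3·a = 4r, giving a = 0.5704 nm = 5.704 × 10^-8 cm.
With Z = 2, ρ = Z·M/(N_A·a³) = 2 × 85.47 / (6.022 × 10²³ × 1.856 × 10^-22) = 1.529 g/cm³ = 1530 kg/m³.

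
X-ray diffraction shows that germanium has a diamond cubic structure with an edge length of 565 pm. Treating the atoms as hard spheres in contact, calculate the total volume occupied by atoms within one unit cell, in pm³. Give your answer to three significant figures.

In a diamond cubic lattice nearest neighbors lie along the body diagonal with √3·a = 8r, so r = 0.2165a = 122.3 pm.
V_atoms = Z × (4/3)πr³ = 8 × (4/3)π × (122.3)³ = 6.13 × 10^7 pm³.

6.13 × 10^7 pm³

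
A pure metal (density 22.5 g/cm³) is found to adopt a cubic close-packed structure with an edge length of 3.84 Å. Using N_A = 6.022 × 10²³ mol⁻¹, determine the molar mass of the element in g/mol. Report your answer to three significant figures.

An FCC cell has Z = 4 atoms; a = 3.840 × 10^-8 cm.
M = ρ·N_A·a³/Z = 22.5 × 6.022 × 10²³ × 5.662 × 10^-23 / 4 = 192 g/mol.

192 g/mol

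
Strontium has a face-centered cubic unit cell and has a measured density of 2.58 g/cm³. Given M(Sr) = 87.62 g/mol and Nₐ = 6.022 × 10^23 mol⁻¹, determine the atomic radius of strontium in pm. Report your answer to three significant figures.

For an FCC cell (Z = 4), a³ = Z·M/(N_A·ρ) = 4 × 87.62 / (6.022 × 10²³ × 2.580) = 2.256 × 10^-22 cm³, so a = 6.087 × 10^-8 cm = 608.7 pm.
Atoms touch along the face diagonal, so √2·a = 4r, so r = 0.3536 × a = 215 pm.

215 pm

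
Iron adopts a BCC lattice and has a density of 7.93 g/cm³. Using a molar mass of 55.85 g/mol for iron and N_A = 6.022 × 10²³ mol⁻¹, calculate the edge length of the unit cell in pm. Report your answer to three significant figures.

With Z = 2 atoms per BCC cell, a³ = Z·M/(N_A·ρ) = 2 × 55.85 / (6.022 × 10²³ × 7.930 g/cm³) = 2.339 × 10^-23 cm³.
a = (2.339 × 10^-23)^(1/3) = 2.860 × 10^-8 cm = 286 pm.

286 pm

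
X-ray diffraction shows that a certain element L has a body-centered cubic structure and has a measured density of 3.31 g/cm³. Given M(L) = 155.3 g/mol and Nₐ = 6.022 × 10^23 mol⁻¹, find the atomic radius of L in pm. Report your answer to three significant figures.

For a BCC cell (Z = 2), a³ = Z·M/(N_A·ρ) = 2 × 155.3 / (6.022 × 10²³ × 3.310) = 1.558 × 10^-22 cm³, so a = 5.381 × 10^-8 cm = 538.1 pm.
Atoms touch along the body diagonal, so √3·a = 4r, so r = 0.4330 × a = 233 pm.

233 pm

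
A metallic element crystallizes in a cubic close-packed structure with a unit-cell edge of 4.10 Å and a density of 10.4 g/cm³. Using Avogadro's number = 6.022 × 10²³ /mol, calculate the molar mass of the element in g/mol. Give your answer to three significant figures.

An FCC cell has Z = 4 atoms; a = 4.100 × 10^-8 cm.
M = ρ·N_A·a³/Z = 10.4 × 6.022 × 10²³ × 6.892 × 10^-23 / 4 = 108 g/mol.

108 g/mol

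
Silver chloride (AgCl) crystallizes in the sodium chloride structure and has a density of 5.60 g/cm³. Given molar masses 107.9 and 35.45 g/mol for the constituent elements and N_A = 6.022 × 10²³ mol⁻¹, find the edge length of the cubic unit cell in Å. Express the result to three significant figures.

M(AgCl) = 143.35 g/mol; Z = 4 formula units per cell.
a³ = Z·M/(N_A·ρ) = 4 × 143.35 / (6.022 × 10²³ × 5.60) = 1.700 × 10^-22 cm³, so a = 5.540 × 10^-8 cm = 5.54 Å.

5.54 Å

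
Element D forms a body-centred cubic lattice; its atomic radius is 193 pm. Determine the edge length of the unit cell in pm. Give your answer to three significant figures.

446 pm

In a BCC lattice, atoms touch along the body diagonal, so √3·a = 4r.
a = 4r/√3 = 4 × 193 / 1.7321 = 446 pm.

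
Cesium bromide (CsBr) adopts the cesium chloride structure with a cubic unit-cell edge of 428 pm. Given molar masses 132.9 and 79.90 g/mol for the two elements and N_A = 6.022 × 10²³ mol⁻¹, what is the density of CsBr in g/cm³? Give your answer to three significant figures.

4.51 g/cm³

The cesium chloride structure contains Z = 1 formula unit per cell; M(CsBr) = 132.9 + 79.90 = 212.8 g/mol.
a³ = (4.280 × 10^-8 cm)³ = 7.840 × 10^-23 cm³.
ρ = 1 × 212.8 / (6.022 × 10²³ × 7.840 × 10^-23) = 4.507 g/cm³.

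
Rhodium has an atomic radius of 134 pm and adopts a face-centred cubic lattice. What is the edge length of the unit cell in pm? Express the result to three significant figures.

In an FCC lattice, atoms touch along the face diagonal, so √2·a = 4r.
a = 4r/√2 = 4 × 134 / 1.4142 = 379 pm.

379 pm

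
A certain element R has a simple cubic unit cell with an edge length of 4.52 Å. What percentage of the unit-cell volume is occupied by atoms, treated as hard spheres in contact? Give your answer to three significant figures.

In a simple cubic lattice atoms touch along the cell edge, so a = 2r, so r = 0.5000a = 2.260 Å.
Packing fraction = Z·(4/3)πr³ / a³ = 1 × (4/3)π × (2.260)³ / (4.52)³ = 0.5236 = 52.4%.

52.4%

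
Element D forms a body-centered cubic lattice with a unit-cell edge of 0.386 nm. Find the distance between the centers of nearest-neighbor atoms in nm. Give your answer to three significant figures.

In a BCC structure, atoms touch along the body diagonal, so √3·a = 4r; the nearest-neighbor distance equals 2r = 0.8660·a.
d = 0.8660 × 0.386 = 0.334 nm.

0.334 nm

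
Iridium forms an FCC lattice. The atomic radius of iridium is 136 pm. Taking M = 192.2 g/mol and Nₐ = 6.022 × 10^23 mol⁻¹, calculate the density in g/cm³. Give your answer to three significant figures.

22.4 g/cm³

In an FCC lattice, atoms touch along the face diagonal, so √2·a = 4r, giving a = 384.7 pm = 3.847 × 10^-8 cm.
With Z = 4, ρ = Z·M/(N_A·a³) = 4 × 192.2 / (6.022 × 10²³ × 5.692 × 10^-23) = 22.43 g/cm³.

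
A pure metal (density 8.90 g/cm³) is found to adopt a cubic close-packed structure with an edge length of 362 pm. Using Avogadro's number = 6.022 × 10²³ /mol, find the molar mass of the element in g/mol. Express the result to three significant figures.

63.6 g/mol

An FCC cell has Z = 4 atoms; a = 3.620 × 10^-8 cm.
M = ρ·N_A·a³/Z = 8.90 × 6.022 × 10²³ × 4.744 × 10^-23 / 4 = 63.6 g/mol.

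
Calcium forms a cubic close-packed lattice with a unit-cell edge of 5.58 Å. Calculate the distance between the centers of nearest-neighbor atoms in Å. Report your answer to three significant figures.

In an FCC structure, atoms touch along the face diagonal, so √2·a = 4r; the nearest-neighbor distance equals 2r = 0.7071·a.
d = 0.7071 × 5.58 = 3.95 Å.

3.95 Å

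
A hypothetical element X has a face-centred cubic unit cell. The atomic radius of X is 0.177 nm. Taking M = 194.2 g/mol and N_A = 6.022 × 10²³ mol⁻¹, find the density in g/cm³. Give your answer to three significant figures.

10.3 g/cm³

In an FCC lattice, atoms touch along the face diagonal, so √2·a = 4r, giving a = 0.5006 nm = 5.006 × 10^-8 cm.
With Z = 4, ρ = Z·M/(N_A·a³) = 4 × 194.2 / (6.022 × 10²³ × 1.255 × 10^-22) = 10.28 g/cm³.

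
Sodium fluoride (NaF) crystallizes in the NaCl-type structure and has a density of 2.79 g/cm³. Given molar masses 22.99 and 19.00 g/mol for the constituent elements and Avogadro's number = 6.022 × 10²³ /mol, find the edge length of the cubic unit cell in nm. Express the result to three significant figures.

M(NaF) = 41.99 g/mol; Z = 4 formula units per cell.
a³ = Z·M/(N_A·ρ) = 4 × 41.99 / (6.022 × 10²³ × 2.79) = 9.997 × 10^-23 cm³, so a = 4.641 × 10^-8 cm = 0.464 nm.

0.464 nm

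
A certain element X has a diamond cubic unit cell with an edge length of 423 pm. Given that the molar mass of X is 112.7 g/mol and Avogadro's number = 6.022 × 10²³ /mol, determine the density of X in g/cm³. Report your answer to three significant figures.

A diamond cubic unit cell contains Z = 8 atoms.
Cell volume: a³ = (423 pm)³ = (4.230 × 10^-8 cm)³ = 7.569 × 10^-23 cm³.
ρ = Z·M/(N_A·a³) = 8 × 112.7 / (6.022 × 10²³ × 7.569 × 10^-23) = 19.78 g/cm³.

19.8 g/cm³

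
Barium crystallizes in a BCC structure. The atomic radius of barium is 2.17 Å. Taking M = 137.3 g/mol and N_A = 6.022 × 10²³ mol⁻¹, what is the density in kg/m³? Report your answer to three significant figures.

In a BCC lattice, atoms touch along the body diagonal, so √3·a = 4r, giving a = 5.011 Å = 5.011 × 10^-8 cm.
With Z = 2, ρ = Z·M/(N_A·a³) = 2 × 137.3 / (6.022 × 10²³ × 1.259 × 10^-22) = 3.623 g/cm³ = 3620 kg/m³.

3620 kg/m³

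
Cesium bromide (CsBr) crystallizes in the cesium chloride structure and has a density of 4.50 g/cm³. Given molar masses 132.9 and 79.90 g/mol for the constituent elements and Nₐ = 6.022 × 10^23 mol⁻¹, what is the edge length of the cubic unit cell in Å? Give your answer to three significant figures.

M(CsBr) = 212.8 g/mol; Z = 1 formula unit per cell.
a³ = Z·M/(N_A·ρ) = 1 × 212.8 / (6.022 × 10²³ × 4.50) = 7.853 × 10^-23 cm³, so a = 4.282 × 10^-8 cm = 4.28 Å.

4.28 Å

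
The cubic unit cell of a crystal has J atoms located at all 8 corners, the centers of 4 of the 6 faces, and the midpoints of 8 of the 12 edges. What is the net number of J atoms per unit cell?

5

Corner atoms are shared by 8 cells (1/8 each), face atoms by 2 (1/2 each), edge atoms by 4 (1/4 each).
Net atoms = 8 × 1/8 + 4 × 1/2 + 8 × 1/4 = 1 + 2 + 2 = 5.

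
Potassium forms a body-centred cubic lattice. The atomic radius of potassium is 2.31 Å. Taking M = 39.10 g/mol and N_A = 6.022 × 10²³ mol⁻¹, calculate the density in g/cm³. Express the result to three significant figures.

0.855 g/cm³

In a BCC lattice, atoms touch along the body diagonal, so √3·a = 4r, giving a = 5.335 Å = 5.335 × 10^-8 cm.
With Z = 2, ρ = Z·M/(N_A·a³) = 2 × 39.10 / (6.022 × 10²³ × 1.518 × 10^-22) = 0.8553 g/cm³.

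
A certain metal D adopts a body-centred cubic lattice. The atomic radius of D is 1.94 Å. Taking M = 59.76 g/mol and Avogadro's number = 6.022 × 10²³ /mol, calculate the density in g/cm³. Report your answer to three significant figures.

In a BCC lattice, atoms touch along the body diagonal, so √3·a = 4r, giving a = 4.480 Å = 4.480 × 10^-8 cm.
With Z = 2, ρ = Z·M/(N_A·a³) = 2 × 59.76 / (6.022 × 10²³ × 8.993 × 10^-23) = 2.207 g/cm³.

2.21 g/cm³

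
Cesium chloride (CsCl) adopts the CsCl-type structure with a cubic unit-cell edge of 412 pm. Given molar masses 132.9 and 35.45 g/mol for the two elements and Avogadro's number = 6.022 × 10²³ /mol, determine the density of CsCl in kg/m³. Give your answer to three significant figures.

4000 kg/m³

The CsCl-type structure contains Z = 1 formula unit per cell; M(CsCl) = 132.9 + 35.45 = 168.35 g/mol.
a³ = (4.120 × 10^-8 cm)³ = 6.993 × 10^-23 cm³.
ρ = 1 × 168.35 / (6.022 × 10²³ × 6.993 × 10^-23) = 3.997 g/cm³ = 4000 kg/m³.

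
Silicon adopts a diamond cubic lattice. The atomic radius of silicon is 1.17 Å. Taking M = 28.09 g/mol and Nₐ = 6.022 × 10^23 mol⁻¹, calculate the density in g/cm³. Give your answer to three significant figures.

In a diamond cubic lattice, nearest neighbors lie along the body diagonal with √3·a = 8r, giving a = 5.404 Å = 5.404 × 10^-8 cm.
With Z = 8, ρ = Z·M/(N_A·a³) = 8 × 28.09 / (6.022 × 10²³ × 1.578 × 10^-22) = 2.365 g/cm³.

2.36 g/cm³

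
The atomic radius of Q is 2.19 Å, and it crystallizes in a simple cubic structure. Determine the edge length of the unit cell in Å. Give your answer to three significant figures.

4.38 Å

In a simple cubic lattice, atoms touch along the cell edge, so a = 2r.
a = 2r = 2 × 2.19 = 4.38 Å.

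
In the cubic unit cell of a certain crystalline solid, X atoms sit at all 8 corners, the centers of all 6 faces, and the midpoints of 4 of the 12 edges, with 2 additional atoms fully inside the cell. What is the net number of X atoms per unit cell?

7

Corner atoms are shared by 8 cells (1/8 each), face atoms by 2 (1/2 each), edge atoms by 4 (1/4 each), interior atoms are unshared.
Net atoms = 8 × 1/8 + 6 × 1/2 + 4 × 1/4 + 2 = 1 + 3 + 1 + 2 = 7.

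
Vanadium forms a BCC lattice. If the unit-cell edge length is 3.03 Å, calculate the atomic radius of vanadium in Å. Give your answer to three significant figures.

In a BCC lattice, atoms touch along the body diagonal, so √3·a = 4r.
r = √3·a/4 = 1.7321 × 3.03 / 4 = 1.31 Å.

1.31 Å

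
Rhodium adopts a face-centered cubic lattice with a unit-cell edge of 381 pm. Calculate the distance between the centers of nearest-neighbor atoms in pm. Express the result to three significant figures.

269 pm

In an FCC structure, atoms touch along the face diagonal, so √2·a = 4r; the nearest-neighbor distance equals 2r = 0.7071·a.
d = 0.7071 × 381 = 269 pm.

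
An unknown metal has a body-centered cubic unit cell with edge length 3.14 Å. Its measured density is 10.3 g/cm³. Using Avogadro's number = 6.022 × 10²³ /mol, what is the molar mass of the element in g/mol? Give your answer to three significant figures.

A BCC cell has Z = 2 atoms; a = 3.140 × 10^-8 cm.
M = ρ·N_A·a³/Z = 10.3 × 6.022 × 10²³ × 3.096 × 10^-23 / 2 = 96.0 g/mol.

96.0 g/mol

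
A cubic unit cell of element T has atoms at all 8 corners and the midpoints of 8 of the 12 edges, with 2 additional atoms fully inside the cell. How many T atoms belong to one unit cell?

Corner atoms are shared by 8 cells (1/8 each), edge atoms by 4 (1/4 each), interior atoms are unshared.
Net atoms = 8 × 1/8 + 8 × 1/4 + 2 = 1 + 2 + 2 = 5.

5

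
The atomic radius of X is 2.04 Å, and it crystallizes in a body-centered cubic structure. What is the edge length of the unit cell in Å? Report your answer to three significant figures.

4.71 Å

In a BCC lattice, atoms touch along the body diagonal, so √3·a = 4r.
a = 4r/√3 = 4 × 2.04 / 1.7321 = 4.71 Å.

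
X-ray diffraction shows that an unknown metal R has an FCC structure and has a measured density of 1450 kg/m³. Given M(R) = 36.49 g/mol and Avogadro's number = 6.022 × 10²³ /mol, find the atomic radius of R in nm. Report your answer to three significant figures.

0.195 nm

For an FCC cell (Z = 4), a³ = Z·M/(N_A·ρ) = 4 × 36.49 / (6.022 × 10²³ × 1.450) = 1.672 × 10^-22 cm³, so a = 5.509 × 10^-8 cm = 0.5509 nm.
Atoms touch along the face diagonal, so √2·a = 4r, so r = 0.3536 × a = 0.195 nm.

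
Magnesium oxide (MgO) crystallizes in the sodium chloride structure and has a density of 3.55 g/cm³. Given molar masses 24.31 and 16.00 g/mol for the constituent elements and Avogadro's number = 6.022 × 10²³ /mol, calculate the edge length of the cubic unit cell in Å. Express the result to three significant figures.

4.23 Å

M(MgO) = 40.31 g/mol; Z = 4 formula units per cell.
a³ = Z·M/(N_A·ρ) = 4 × 40.31 / (6.022 × 10²³ × 3.55) = 7.542 × 10^-23 cm³, so a = 4.225 × 10^-8 cm = 4.23 Å.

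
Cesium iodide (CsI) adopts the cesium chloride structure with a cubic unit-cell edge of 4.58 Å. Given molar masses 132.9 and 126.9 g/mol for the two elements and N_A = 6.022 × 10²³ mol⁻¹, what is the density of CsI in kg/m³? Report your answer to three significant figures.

4490 kg/m³

The cesium chloride structure contains Z = 1 formula unit per cell; M(CsI) = 132.9 + 126.9 = 259.8 g/mol.
a³ = (4.580 × 10^-8 cm)³ = 9.607 × 10^-23 cm³.
ρ = 1 × 259.8 / (6.022 × 10²³ × 9.607 × 10^-23) = 4.491 g/cm³ = 4490 kg/m³.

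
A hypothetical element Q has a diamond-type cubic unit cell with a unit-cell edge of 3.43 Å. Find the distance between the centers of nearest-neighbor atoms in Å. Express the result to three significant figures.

In a diamond cubic structure, nearest neighbors lie along the body diagonal with √3·a = 8r; the nearest-neighbor distance equals 2r = 0.4330·a.
d = 0.4330 × 3.43 = 1.49 Å.

1.49 Å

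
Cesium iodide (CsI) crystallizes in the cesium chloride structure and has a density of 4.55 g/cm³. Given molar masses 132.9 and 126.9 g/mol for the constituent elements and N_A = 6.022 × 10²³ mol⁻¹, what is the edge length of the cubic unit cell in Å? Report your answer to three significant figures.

4.56 Å

M(CsI) = 259.8 g/mol; Z = 1 formula unit per cell.
a³ = Z·M/(N_A·ρ) = 1 × 259.8 / (6.022 × 10²³ × 4.55) = 9.482 × 10^-23 cm³, so a = 4.560 × 10^-8 cm = 4.56 Å.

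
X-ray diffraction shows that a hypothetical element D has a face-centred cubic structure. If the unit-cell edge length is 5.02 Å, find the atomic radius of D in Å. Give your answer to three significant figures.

1.77 Å

In an FCC lattice, atoms touch along the face diagonal, so √2·a = 4r.
r = √2·a/4 = 1.4142 × 5.02 / 4 = 1.77 Å.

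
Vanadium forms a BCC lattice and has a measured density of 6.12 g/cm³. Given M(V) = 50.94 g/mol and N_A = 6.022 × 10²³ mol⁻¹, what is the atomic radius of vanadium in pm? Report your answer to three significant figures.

131 pm

For a BCC cell (Z = 2), a³ = Z·M/(N_A·ρ) = 2 × 50.94 / (6.022 × 10²³ × 6.120) = 2.764 × 10^-23 cm³, so a = 3.024 × 10^-8 cm = 302.4 pm.
Atoms touch along the body diagonal, so √3·a = 4r, so r = 0.4330 × a = 131 pm.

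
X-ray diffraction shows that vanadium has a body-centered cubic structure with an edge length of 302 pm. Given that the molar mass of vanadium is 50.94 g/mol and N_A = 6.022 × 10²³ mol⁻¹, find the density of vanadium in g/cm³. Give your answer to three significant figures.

A BCC unit cell contains Z = 2 atoms.
Cell volume: a³ = (302 pm)³ = (3.020 × 10^-8 cm)³ = 2.754 × 10^-23 cm³.
ρ = Z·M/(N_A·a³) = 2 × 50.94 / (6.022 × 10²³ × 2.754 × 10^-23) = 6.142 g/cm³.

6.14 g/cm³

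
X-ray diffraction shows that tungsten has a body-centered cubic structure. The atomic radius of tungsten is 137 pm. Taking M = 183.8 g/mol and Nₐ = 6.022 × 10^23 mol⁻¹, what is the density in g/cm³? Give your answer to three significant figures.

In a BCC lattice, atoms touch along the body diagonal, so √3·a = 4r, giving a = 316.4 pm = 3.164 × 10^-8 cm.
With Z = 2, ρ = Z·M/(N_A·a³) = 2 × 183.8 / (6.022 × 10²³ × 3.167 × 10^-23) = 19.27 g/cm³.

19.3 g/cm³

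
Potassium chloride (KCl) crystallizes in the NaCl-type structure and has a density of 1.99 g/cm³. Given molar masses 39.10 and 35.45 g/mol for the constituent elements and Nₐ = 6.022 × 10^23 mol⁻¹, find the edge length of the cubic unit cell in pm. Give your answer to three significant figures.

629 pm

M(KCl) = 74.55 g/mol; Z = 4 formula units per cell.
a³ = Z·M/(N_A·ρ) = 4 × 74.55 / (6.022 × 10²³ × 1.99) = 2.488 × 10^-22 cm³, so a = 6.290 × 10^-8 cm = 629 pm.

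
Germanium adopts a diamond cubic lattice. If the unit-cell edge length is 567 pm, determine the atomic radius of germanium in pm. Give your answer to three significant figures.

In a diamond cubic lattice, nearest neighbors lie along the body diagonal with √3·a = 8r.
r = √3·a/8 = 1.7321 × 567 / 8 = 123 pm.

123 pm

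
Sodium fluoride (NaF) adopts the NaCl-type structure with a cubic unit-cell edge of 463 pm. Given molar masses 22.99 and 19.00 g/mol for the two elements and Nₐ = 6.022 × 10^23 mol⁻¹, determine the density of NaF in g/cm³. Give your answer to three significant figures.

2.81 g/cm³

The NaCl-type structure contains Z = 4 formula units per cell; M(NaF) = 22.99 + 19.00 = 41.99 g/mol.
a³ = (4.630 × 10^-8 cm)³ = 9.925 × 10^-23 cm³.
ρ = 4 × 41.99 / (6.022 × 10²³ × 9.925 × 10^-23) = 2.810 g/cm³.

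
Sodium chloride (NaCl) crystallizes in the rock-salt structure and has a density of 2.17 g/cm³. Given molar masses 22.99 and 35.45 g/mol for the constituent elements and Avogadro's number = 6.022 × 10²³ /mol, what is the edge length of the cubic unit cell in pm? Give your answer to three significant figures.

M(NaCl) = 58.44 g/mol; Z = 4 formula units per cell.
a³ = Z·M/(N_A·ρ) = 4 × 58.44 / (6.022 × 10²³ × 2.17) = 1.789 × 10^-22 cm³, so a = 5.635 × 10^-8 cm = 563 pm.

563 pm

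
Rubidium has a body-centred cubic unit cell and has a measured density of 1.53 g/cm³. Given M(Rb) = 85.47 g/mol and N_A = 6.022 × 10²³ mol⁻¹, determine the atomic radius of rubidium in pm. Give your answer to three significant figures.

For a BCC cell (Z = 2), a³ = Z·M/(N_A·ρ) = 2 × 85.47 / (6.022 × 10²³ × 1.530) = 1.855 × 10^-22 cm³, so a = 5.703 × 10^-8 cm = 570.3 pm.
Atoms touch along the body diagonal, so √3·a = 4r, so r = 0.4330 × a = 247 pm.

247 pm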